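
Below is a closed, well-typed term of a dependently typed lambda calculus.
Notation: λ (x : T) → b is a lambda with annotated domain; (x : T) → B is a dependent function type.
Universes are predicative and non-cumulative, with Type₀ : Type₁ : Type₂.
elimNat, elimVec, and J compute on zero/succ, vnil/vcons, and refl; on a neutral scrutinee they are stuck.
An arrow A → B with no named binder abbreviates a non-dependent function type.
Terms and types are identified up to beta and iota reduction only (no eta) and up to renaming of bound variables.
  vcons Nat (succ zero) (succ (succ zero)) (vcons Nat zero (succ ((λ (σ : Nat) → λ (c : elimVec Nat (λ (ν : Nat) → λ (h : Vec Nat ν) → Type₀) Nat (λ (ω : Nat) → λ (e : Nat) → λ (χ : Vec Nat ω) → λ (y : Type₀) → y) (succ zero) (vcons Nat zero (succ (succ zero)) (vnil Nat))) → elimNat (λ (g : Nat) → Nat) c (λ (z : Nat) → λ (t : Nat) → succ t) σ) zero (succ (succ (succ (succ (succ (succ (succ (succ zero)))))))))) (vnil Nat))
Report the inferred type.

the term's type:
  Vec Nat (succ (succ zero))


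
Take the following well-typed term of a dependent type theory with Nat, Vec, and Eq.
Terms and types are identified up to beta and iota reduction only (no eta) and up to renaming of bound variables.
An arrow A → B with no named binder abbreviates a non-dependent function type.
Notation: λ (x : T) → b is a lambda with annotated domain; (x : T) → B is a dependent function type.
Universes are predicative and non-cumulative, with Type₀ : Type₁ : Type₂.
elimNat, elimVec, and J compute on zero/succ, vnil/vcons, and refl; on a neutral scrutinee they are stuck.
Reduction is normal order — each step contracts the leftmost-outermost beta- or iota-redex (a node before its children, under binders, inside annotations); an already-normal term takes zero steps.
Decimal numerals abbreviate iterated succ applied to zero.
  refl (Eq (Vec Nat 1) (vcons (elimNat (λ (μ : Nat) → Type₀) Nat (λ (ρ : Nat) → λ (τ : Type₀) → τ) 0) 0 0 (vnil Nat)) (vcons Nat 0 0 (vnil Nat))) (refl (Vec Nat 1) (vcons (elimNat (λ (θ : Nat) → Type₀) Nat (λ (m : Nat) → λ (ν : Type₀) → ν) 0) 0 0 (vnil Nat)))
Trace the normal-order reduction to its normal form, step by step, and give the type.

reduction (normal order):
  refl (Eq (Vec Nat 1) (vcons (elimNat (λ (μ : Nat) → Type₀) Nat (λ (ρ : Nat) → λ (τ : Type₀) → τ) 0) 0 0 (vnil Nat)) (vcons Nat 0 0 (vnil Nat))) (refl (Vec Nat 1) (vcons (elimNat (λ (θ : Nat) → Type₀) Nat (λ (m : Nat) → λ (ν : Type₀) → ν) 0) 0 0 (vnil Nat)))
  ~> refl (Eq (Vec Nat 1) (vcons Nat 0 0 (vnil Nat)) (vcons Nat 0 0 (vnil Nat))) (refl (Vec Nat 1) (vcons (elimNat (λ (μ : Nat) → Type₀) Nat (λ (ρ : Nat) → λ (τ : Type₀) → τ) 0) 0 0 (vnil Nat)))
  ~> refl (Eq (Vec Nat 1) (vcons Nat 0 0 (vnil Nat)) (vcons Nat 0 0 (vnil Nat))) (refl (Vec Nat 1) (vcons Nat 0 0 (vnil Nat)))
inferred type:
  Eq (Eq (Vec Nat 1) (vcons Nat 0 0 (vnil Nat)) (vcons Nat 0 0 (vnil Nat))) (refl (Vec Nat 1) (vcons Nat 0 0 (vnil Nat))) (refl (Vec Nat 1) (vcons Nat 0 0 (vnil Nat)))


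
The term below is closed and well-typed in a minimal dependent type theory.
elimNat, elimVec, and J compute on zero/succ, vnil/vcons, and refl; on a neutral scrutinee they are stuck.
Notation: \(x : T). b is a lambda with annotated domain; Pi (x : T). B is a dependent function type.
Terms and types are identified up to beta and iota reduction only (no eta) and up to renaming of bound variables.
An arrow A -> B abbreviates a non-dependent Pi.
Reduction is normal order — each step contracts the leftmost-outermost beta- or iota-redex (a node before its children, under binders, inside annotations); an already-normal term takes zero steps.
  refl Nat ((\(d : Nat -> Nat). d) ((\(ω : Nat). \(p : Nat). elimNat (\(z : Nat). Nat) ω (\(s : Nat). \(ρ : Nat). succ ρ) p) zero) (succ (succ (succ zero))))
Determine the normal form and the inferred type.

resulting normal form:
  refl Nat (succ (succ (succ zero)))
the term's type:
  Eq Nat (succ (succ (succ zero))) (succ (succ (succ zero)))


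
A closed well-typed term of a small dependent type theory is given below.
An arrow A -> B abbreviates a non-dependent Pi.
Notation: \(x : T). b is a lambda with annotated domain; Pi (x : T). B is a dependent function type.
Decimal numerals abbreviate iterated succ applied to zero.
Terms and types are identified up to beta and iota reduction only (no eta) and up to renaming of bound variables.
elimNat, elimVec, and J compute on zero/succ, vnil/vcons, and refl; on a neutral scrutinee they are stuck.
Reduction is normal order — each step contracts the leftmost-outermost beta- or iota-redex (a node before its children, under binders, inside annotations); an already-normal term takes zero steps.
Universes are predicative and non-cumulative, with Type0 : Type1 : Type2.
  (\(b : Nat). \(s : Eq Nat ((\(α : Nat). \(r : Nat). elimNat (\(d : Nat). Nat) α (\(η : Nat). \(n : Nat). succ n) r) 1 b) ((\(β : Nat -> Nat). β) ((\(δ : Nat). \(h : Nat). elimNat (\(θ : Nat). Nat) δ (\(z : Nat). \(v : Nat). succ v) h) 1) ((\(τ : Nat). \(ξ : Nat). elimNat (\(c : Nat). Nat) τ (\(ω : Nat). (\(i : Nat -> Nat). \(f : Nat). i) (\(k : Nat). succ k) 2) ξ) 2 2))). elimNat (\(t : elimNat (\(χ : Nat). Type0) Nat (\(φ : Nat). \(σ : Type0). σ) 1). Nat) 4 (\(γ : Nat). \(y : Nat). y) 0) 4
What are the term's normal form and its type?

resulting normal form:
  \(b : Eq Nat 5 5). 4
the term's type:
  Eq Nat 5 5 -> Nat


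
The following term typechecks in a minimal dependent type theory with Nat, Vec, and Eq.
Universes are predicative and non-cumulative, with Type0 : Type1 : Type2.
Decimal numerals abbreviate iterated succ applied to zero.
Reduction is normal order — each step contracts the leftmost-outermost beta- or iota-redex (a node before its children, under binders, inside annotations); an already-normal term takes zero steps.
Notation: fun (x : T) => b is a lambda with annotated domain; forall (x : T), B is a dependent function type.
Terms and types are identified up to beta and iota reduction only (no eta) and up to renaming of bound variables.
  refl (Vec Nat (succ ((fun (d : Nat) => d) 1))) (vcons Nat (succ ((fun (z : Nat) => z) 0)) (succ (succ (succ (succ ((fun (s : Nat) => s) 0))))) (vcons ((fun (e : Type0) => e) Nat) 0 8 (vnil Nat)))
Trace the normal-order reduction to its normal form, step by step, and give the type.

normal-order reduction sequence:
  refl (Vec Nat (succ ((fun (d : Nat) => d) 1))) (vcons Nat (succ ((fun (z : Nat) => z) 0)) (succ (succ (succ (succ ((fun (s : Nat) => s) 0))))) (vcons ((fun (e : Type0) => e) Nat) 0 8 (vnil Nat)))
  ~> refl (Vec Nat 2) (vcons Nat (succ ((fun (d : Nat) => d) 0)) (succ (succ (succ (succ ((fun (z : Nat) => z) 0))))) (vcons ((fun (s : Type0) => s) Nat) 0 8 (vnil Nat)))
  ~> refl (Vec Nat 2) (vcons Nat 1 (succ (succ (succ (succ ((fun (d : Nat) => d) 0))))) (vcons ((fun (z : Type0) => z) Nat) 0 8 (vnil Nat)))
  ~> refl (Vec Nat 2) (vcons Nat 1 4 (vcons ((fun (d : Type0) => d) Nat) 0 8 (vnil Nat)))
  ~> refl (Vec Nat 2) (vcons Nat 1 4 (vcons Nat 0 8 (vnil Nat)))
type:
  Eq (Vec Nat 2) (vcons Nat 1 4 (vcons Nat 0 8 (vnil Nat))) (vcons Nat 1 4 (vcons Nat 0 8 (vnil Nat)))


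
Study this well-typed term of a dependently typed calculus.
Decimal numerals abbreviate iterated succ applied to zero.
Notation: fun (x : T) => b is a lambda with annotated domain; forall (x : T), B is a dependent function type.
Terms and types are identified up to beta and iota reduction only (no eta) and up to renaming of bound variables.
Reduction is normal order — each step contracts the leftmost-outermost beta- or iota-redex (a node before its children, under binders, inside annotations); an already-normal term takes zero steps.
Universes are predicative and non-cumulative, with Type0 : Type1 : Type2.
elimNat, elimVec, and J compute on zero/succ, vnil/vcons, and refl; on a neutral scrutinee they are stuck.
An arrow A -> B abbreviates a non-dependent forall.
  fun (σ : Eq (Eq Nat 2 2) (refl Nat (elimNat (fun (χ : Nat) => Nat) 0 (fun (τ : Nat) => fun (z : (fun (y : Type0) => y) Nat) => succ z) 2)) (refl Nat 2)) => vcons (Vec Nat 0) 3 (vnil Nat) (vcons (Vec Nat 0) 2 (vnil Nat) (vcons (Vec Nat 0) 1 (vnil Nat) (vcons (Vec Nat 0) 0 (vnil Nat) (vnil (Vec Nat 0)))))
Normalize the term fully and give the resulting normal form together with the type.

resulting normal form:
  fun (σ : Eq (Eq Nat 2 2) (refl Nat 2) (refl Nat 2)) => vcons (Vec Nat 0) 3 (vnil Nat) (vcons (Vec Nat 0) 2 (vnil Nat) (vcons (Vec Nat 0) 1 (vnil Nat) (vcons (Vec Nat 0) 0 (vnil Nat) (vnil (Vec Nat 0)))))
the term's type:
  Eq (Eq Nat 2 2) (refl Nat 2) (refl Nat 2) -> Vec (Vec Nat 0) 4


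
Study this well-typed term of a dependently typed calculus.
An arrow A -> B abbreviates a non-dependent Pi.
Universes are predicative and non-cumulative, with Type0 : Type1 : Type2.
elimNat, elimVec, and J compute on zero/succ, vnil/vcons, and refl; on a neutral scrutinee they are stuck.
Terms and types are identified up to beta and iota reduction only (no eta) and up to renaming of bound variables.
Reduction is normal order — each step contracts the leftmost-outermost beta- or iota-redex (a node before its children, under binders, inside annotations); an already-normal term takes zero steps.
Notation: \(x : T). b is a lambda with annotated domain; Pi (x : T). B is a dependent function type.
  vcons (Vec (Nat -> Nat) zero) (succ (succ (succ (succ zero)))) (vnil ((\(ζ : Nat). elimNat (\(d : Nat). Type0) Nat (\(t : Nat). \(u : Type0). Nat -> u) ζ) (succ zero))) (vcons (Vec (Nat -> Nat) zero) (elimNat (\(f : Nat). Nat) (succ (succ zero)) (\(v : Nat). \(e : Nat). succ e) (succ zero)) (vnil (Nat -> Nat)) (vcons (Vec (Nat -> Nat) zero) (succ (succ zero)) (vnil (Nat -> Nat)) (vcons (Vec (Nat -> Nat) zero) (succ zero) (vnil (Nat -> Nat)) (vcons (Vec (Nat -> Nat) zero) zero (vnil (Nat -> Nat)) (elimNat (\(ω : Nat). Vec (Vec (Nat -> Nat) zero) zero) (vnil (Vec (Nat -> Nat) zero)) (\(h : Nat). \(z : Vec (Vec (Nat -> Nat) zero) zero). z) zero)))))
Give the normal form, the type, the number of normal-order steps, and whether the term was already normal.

resulting normal form:
  vcons (Vec (Nat -> Nat) zero) (succ (succ (succ (succ zero)))) (vnil (Nat -> Nat)) (vcons (Vec (Nat -> Nat) zero) (succ (succ (succ zero))) (vnil (Nat -> Nat)) (vcons (Vec (Nat -> Nat) zero) (succ (succ zero)) (vnil (Nat -> Nat)) (vcons (Vec (Nat -> Nat) zero) (succ zero) (vnil (Nat -> Nat)) (vcons (Vec (Nat -> Nat) zero) zero (vnil (Nat -> Nat)) (vnil (Vec (Nat -> Nat) zero))))))
inferred type:
  Vec (Vec (Nat -> Nat) zero) (succ (succ (succ (succ (succ zero)))))
normal-order step count: 10
term was already normal: no
first redex: a beta-redex


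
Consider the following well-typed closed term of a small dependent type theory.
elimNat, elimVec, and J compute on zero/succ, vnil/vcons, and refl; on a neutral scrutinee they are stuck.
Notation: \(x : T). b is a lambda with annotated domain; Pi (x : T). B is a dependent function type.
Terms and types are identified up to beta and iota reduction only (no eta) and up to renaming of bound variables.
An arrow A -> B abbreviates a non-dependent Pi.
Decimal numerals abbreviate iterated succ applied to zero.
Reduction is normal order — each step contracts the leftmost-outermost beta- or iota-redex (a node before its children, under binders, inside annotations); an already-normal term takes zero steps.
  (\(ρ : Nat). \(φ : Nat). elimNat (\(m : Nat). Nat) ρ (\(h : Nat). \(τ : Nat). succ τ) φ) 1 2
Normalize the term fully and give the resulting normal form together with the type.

reduced normal form:
  3
inferred type:
  Nat


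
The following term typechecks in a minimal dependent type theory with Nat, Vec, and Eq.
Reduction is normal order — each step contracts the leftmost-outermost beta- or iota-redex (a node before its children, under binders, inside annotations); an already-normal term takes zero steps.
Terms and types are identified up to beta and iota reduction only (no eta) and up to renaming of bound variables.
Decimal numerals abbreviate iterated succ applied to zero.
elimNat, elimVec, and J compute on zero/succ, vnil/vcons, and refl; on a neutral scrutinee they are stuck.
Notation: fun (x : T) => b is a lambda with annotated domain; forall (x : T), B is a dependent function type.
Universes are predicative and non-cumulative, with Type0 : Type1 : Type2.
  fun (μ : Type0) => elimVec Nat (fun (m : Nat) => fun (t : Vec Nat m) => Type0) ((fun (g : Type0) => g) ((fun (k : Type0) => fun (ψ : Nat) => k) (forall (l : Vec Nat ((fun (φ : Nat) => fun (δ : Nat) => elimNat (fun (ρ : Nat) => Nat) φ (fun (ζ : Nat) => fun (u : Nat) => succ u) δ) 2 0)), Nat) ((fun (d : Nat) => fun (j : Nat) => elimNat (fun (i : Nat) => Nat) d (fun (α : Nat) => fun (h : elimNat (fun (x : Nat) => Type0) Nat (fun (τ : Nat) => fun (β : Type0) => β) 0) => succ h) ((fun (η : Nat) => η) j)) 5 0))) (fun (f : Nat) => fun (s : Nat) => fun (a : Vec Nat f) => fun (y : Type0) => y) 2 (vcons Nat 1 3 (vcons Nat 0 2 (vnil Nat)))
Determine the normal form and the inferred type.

reduced normal form:
  fun (μ : Type0) => forall (m : Vec Nat 2), Nat
the term's type:
  forall (μ : Type0), Type0
observation: the term reaches its normal form after 17 normal-order steps.


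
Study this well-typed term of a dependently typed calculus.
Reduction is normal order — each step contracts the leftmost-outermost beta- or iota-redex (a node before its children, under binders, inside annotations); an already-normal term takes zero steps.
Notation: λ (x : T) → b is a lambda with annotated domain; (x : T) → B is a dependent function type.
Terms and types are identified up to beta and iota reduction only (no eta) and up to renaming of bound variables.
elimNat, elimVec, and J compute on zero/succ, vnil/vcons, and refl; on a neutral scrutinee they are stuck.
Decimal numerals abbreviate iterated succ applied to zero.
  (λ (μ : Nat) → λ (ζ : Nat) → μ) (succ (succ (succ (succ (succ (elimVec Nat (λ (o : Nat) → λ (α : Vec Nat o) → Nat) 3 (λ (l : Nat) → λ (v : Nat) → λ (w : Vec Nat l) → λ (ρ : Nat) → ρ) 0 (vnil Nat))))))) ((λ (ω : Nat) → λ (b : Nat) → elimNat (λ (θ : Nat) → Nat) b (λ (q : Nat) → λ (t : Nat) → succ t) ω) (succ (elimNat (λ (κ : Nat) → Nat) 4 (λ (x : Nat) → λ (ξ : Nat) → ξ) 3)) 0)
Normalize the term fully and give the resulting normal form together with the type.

resulting normal form:
  8
type:
  Nat
observation: 3 normal-order steps normalize the term, beginning with a beta-redex.


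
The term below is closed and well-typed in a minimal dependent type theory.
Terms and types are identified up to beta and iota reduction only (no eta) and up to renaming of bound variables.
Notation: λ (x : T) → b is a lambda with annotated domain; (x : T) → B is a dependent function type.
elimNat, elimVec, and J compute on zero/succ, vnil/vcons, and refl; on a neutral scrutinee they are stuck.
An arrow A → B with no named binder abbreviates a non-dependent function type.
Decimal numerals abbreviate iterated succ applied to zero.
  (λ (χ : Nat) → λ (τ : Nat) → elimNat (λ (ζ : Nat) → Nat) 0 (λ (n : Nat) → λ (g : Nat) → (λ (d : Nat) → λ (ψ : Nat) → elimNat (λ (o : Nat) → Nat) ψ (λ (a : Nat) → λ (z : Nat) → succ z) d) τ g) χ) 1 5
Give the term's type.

type:
  Nat


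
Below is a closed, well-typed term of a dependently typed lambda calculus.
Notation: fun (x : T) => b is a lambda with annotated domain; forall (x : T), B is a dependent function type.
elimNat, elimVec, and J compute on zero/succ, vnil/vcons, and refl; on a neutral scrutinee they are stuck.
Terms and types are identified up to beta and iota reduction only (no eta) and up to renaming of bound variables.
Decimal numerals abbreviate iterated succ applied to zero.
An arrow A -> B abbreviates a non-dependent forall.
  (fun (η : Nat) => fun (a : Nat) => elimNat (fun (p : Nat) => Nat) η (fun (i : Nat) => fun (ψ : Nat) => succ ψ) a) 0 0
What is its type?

type:
  Nat


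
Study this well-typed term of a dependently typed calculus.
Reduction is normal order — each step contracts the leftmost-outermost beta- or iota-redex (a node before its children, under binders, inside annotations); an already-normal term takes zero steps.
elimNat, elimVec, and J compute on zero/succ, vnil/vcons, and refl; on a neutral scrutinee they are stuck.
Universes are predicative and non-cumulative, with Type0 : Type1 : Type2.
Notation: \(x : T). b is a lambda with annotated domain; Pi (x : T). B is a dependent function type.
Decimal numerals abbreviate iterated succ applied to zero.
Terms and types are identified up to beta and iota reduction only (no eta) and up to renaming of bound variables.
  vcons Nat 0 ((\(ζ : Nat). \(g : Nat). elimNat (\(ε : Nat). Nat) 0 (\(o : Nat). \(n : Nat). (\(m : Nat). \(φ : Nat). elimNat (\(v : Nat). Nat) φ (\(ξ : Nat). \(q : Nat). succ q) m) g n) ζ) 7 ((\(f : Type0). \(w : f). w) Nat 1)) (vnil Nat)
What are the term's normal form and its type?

reduced normal form:
  vcons Nat 0 7 (vnil Nat)
type:
  Vec Nat 1
observation: reduction starts at a beta-redex, and 80 normal-order steps reach the normal form.


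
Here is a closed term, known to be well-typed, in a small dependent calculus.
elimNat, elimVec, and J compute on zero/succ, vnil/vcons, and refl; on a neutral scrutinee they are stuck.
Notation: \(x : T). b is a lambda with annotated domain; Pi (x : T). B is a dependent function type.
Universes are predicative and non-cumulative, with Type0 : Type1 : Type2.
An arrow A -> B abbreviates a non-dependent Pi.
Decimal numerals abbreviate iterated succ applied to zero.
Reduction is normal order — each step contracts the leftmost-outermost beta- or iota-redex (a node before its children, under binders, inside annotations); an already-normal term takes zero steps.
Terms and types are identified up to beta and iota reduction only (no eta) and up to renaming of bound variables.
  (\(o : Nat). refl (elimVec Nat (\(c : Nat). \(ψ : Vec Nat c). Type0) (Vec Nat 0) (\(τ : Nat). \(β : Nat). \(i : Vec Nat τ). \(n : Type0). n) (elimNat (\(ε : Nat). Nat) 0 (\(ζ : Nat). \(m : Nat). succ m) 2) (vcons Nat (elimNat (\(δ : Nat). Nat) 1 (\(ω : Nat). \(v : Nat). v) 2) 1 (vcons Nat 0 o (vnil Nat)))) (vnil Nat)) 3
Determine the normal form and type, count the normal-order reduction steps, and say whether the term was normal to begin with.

normal form:
  refl (Vec Nat 0) (vnil Nat)
type:
  Eq (Vec Nat 0) (vnil Nat) (vnil Nat)
steps to reach normal form (normal order): 12
term was already normal: no
first contracted redex: a beta-redex


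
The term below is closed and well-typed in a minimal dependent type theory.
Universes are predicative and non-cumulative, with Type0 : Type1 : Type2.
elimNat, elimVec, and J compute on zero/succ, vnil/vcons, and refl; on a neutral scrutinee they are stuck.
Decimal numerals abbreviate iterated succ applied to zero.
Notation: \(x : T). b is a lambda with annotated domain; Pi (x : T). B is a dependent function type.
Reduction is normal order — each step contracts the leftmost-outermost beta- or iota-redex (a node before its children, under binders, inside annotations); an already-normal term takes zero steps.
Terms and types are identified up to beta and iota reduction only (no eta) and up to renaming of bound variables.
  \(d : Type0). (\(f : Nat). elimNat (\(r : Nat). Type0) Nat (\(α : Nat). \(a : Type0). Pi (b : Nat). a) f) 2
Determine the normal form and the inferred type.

resulting normal form:
  \(d : Type0). Pi (f : Nat). Pi (r : Nat). Nat
type:
  Pi (d : Type0). Type0
observation: 8 normal-order steps separate the term from its normal form.


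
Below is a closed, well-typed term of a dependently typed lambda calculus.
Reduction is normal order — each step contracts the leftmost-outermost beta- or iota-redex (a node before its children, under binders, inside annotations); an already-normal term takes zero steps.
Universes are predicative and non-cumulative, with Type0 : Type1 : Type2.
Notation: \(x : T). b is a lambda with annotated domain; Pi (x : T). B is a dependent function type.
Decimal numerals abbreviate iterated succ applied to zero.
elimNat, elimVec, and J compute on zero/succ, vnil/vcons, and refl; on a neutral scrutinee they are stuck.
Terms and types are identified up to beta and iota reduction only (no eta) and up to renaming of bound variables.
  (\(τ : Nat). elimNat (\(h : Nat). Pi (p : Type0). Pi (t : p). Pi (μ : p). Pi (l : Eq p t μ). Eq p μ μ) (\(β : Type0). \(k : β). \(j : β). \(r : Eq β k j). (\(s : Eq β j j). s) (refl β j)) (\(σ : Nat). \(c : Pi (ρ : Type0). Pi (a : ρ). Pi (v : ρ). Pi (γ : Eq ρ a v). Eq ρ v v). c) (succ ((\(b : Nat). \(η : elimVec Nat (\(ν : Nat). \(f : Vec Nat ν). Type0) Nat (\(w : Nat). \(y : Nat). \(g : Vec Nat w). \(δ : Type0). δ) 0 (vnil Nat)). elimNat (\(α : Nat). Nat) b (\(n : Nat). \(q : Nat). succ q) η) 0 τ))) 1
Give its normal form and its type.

normal form:
  \(τ : Type0). \(h : τ). \(p : τ). \(t : Eq τ h p). refl τ p
type:
  Pi (τ : Type0). Pi (h : τ). Pi (p : τ). Pi (t : Eq τ h p). Eq τ p p
observation: the first redex contracted is a beta-redex; the normal form is reached in 15 normal-order steps.


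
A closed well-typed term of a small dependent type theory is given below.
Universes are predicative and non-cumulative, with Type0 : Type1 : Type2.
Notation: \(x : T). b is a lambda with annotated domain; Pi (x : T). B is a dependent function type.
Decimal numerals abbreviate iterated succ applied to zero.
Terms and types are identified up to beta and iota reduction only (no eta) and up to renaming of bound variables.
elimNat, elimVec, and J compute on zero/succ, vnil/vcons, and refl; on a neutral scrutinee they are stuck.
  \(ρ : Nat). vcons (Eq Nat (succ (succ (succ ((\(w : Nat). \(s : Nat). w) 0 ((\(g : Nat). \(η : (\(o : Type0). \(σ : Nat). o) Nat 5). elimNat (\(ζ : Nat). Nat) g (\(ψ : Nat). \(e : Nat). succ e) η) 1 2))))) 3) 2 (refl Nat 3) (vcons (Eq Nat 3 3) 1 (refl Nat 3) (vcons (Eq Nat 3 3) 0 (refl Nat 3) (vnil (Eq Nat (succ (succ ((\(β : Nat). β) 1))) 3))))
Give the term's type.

inferred type:
  Pi (ρ : Nat). Vec (Eq Nat 3 3) 3


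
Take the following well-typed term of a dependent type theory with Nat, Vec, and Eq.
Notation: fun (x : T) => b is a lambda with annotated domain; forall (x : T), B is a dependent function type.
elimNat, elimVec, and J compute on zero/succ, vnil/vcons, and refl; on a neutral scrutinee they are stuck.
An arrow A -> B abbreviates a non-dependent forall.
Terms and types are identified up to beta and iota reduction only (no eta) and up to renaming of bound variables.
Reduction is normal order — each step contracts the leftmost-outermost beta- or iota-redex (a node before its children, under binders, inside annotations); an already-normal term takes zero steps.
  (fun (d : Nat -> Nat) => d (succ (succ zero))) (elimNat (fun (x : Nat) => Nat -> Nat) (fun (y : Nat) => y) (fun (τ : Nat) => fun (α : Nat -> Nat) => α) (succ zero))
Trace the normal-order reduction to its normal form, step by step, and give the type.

normal-order reduction:
  (fun (d : Nat -> Nat) => d (succ (succ zero))) (elimNat (fun (x : Nat) => Nat -> Nat) (fun (y : Nat) => y) (fun (τ : Nat) => fun (α : Nat -> Nat) => α) (succ zero))
  ~> elimNat (fun (d : Nat) => Nat -> Nat) (fun (x : Nat) => x) (fun (y : Nat) => fun (τ : Nat -> Nat) => τ) (succ zero) (succ (succ zero))
  ~> (fun (d : Nat) => fun (x : Nat -> Nat) => x) zero (elimNat (fun (y : Nat) => Nat -> Nat) (fun (τ : Nat) => τ) (fun (α : Nat) => fun (δ : Nat -> Nat) => δ) zero) (succ (succ zero))
  ~> (fun (d : Nat -> Nat) => d) (elimNat (fun (x : Nat) => Nat -> Nat) (fun (y : Nat) => y) (fun (τ : Nat) => fun (α : Nat -> Nat) => α) zero) (succ (succ zero))
  ~> elimNat (fun (d : Nat) => Nat -> Nat) (fun (x : Nat) => x) (fun (y : Nat) => fun (τ : Nat -> Nat) => τ) zero (succ (succ zero))
  ~> (fun (d : Nat) => d) (succ (succ zero))
  ~> succ (succ zero)
type:
  Nat


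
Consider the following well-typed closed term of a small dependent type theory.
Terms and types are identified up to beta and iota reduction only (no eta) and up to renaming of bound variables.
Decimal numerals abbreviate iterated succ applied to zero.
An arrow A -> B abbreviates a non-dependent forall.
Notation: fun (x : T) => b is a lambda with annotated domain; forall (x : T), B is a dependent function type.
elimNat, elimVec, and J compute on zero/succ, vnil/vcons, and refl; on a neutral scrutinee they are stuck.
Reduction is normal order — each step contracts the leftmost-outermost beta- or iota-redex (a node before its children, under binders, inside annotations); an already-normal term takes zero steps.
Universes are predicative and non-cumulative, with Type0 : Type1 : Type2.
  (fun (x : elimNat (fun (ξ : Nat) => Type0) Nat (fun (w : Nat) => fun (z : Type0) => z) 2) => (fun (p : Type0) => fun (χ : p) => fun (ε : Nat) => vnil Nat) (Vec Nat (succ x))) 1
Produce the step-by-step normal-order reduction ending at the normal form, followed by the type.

normal-order reduction:
  (fun (x : elimNat (fun (ξ : Nat) => Type0) Nat (fun (w : Nat) => fun (z : Type0) => z) 2) => (fun (p : Type0) => fun (χ : p) => fun (ε : Nat) => vnil Nat) (Vec Nat (succ x))) 1
  ~> (fun (x : Type0) => fun (ξ : x) => fun (w : Nat) => vnil Nat) (Vec Nat 2)
  ~> fun (x : Vec Nat 2) => fun (ξ : Nat) => vnil Nat
type:
  Vec Nat 2 -> Nat -> Vec Nat 0


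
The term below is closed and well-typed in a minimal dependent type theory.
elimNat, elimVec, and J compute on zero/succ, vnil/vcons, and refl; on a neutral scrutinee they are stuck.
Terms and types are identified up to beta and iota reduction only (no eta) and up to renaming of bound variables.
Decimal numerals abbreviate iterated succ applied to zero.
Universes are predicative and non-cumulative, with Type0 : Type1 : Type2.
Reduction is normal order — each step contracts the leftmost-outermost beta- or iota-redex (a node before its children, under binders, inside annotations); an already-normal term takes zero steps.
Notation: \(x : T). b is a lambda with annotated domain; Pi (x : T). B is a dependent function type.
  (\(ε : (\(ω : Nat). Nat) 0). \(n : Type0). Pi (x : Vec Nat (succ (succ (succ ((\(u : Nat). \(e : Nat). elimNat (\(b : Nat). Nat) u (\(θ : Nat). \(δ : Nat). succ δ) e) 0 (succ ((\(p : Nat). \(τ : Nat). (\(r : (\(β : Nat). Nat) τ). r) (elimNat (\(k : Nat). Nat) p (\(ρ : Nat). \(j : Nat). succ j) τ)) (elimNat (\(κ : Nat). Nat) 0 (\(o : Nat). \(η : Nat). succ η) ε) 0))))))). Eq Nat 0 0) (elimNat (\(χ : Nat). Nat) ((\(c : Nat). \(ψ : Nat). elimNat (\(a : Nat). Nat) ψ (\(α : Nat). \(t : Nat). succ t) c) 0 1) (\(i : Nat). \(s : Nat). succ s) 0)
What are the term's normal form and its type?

reduced normal form:
  \(ε : Type0). Pi (ω : Vec Nat 5). Eq Nat 0 0
the term's type:
  Pi (ε : Type0). Type0
observation: contracting a beta-redex first, the term normalizes in 22 steps.


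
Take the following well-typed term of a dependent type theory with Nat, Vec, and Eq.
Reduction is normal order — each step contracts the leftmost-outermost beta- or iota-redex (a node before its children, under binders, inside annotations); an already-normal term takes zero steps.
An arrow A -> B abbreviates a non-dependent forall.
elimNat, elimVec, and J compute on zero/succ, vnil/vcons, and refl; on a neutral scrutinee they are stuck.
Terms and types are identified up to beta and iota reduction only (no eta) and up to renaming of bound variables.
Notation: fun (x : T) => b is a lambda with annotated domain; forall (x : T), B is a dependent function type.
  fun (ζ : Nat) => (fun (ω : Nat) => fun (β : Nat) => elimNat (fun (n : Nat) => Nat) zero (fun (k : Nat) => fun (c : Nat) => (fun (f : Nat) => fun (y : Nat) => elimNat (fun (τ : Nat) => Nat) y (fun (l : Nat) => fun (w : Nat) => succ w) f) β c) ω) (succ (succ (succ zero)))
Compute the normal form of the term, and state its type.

reduced normal form:
  fun (ζ : Nat) => fun (ω : Nat) => elimNat (fun (β : Nat) => Nat) (elimNat (fun (n : Nat) => Nat) (elimNat (fun (k : Nat) => Nat) zero (fun (c : Nat) => fun (f : Nat) => succ f) ω) (fun (y : Nat) => fun (τ : Nat) => succ τ) ω) (fun (l : Nat) => fun (w : Nat) => succ w) ω
the term's type:
  Nat -> Nat -> Nat
observation: reduction starts at a beta-redex, and 17 normal-order steps reach the normal form.


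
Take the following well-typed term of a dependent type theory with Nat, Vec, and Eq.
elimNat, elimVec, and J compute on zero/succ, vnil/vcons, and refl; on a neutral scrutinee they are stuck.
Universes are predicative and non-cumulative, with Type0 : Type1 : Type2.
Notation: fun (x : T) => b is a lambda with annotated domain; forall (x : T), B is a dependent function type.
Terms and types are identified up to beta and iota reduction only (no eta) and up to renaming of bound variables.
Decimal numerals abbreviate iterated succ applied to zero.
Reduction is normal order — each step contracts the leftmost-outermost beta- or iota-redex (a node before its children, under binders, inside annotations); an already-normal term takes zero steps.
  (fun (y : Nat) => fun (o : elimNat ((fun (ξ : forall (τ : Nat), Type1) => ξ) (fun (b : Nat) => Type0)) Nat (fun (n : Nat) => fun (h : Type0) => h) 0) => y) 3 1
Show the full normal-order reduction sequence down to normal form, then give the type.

reduction (normal order):
  (fun (y : Nat) => fun (o : elimNat ((fun (ξ : forall (τ : Nat), Type1) => ξ) (fun (b : Nat) => Type0)) Nat (fun (n : Nat) => fun (h : Type0) => h) 0) => y) 3 1
  ~> (fun (y : elimNat ((fun (o : forall (ξ : Nat), Type1) => o) (fun (τ : Nat) => Type0)) Nat (fun (b : Nat) => fun (n : Type0) => n) 0) => 3) 1
  ~> 3
the term's type:
  Nat


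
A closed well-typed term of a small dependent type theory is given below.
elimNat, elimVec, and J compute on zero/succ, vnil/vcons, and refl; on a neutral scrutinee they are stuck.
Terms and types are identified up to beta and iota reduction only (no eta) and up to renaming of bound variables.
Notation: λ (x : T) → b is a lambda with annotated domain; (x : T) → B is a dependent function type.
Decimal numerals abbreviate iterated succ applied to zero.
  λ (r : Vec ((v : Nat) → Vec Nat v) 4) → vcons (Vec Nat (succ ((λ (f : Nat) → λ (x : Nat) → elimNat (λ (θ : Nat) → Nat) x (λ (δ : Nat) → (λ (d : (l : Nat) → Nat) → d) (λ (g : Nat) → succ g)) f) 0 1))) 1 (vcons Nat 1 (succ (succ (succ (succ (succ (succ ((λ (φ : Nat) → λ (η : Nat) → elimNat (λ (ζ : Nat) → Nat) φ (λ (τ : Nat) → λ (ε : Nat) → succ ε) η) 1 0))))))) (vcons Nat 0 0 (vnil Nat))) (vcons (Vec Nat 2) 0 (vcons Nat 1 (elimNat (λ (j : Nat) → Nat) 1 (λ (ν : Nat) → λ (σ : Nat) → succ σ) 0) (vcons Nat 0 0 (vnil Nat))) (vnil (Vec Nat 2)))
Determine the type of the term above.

inferred type:
  (r : Vec ((v : Nat) → Vec Nat v) 4) → Vec (Vec Nat 2) 2


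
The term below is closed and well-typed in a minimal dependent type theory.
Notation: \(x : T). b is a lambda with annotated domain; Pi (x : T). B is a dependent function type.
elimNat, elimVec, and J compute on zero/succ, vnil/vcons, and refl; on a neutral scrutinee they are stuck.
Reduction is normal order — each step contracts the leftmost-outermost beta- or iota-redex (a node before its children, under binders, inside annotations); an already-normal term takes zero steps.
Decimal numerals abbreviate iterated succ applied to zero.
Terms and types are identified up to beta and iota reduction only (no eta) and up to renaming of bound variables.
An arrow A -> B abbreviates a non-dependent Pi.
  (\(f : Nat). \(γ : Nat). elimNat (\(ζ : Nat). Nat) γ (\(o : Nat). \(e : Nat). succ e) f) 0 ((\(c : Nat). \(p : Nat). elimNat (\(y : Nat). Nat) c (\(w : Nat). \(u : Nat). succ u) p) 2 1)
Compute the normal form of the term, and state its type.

normal form:
  3
inferred type:
  Nat
observation: contracting a beta-redex first, the term normalizes in 9 steps.


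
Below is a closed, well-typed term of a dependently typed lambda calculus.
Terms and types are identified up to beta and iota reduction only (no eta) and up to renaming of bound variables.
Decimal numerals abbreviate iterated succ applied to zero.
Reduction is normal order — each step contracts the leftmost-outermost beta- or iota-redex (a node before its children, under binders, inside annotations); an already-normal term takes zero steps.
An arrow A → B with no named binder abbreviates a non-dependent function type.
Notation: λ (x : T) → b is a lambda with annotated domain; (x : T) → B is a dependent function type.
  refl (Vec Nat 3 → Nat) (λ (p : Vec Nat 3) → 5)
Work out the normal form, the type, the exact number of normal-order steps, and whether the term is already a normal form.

resulting normal form:
  refl (Vec Nat 3 → Nat) (λ (p : Vec Nat 3) → 5)
inferred type:
  Eq (Vec Nat 3 → Nat) (λ (p : Vec Nat 3) → 5) (λ (l : Vec Nat 3) → 5)
normal-order step count: 0
started in normal form: yes


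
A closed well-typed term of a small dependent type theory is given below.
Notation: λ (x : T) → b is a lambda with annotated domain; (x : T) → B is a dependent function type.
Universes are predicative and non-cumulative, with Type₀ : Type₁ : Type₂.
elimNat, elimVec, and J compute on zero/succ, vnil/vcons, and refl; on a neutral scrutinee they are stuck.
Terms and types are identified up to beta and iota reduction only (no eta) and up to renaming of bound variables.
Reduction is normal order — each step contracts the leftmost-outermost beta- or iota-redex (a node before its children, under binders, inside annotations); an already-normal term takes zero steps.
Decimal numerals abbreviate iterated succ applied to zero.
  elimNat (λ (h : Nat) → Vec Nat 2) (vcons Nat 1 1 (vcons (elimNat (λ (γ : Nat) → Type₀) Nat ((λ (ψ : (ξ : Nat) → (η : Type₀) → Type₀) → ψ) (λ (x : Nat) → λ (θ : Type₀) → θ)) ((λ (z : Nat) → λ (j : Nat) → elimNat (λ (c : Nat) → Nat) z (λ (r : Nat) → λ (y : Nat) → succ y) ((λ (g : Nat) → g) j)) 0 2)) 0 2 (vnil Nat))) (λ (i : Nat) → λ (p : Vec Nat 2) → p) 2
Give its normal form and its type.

normal form:
  vcons Nat 1 1 (vcons Nat 0 2 (vnil Nat))
inferred type:
  Vec Nat 2
observation: contracting an elimNat iota-redex first, the term normalizes in 25 steps.


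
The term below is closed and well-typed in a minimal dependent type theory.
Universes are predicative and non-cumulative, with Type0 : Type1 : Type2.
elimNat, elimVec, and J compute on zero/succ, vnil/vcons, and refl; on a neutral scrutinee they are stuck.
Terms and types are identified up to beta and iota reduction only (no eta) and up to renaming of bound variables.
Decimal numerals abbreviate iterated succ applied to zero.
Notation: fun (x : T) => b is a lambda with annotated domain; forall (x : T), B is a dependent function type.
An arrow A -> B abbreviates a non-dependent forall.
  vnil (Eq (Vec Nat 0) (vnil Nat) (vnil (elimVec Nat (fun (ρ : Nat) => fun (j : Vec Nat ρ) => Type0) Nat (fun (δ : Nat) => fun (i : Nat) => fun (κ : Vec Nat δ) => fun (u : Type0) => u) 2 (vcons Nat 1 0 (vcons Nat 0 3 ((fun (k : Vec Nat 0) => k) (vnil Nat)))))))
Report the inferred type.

inferred type:
  Vec (Eq (Vec Nat 0) (vnil Nat) (vnil Nat)) 0


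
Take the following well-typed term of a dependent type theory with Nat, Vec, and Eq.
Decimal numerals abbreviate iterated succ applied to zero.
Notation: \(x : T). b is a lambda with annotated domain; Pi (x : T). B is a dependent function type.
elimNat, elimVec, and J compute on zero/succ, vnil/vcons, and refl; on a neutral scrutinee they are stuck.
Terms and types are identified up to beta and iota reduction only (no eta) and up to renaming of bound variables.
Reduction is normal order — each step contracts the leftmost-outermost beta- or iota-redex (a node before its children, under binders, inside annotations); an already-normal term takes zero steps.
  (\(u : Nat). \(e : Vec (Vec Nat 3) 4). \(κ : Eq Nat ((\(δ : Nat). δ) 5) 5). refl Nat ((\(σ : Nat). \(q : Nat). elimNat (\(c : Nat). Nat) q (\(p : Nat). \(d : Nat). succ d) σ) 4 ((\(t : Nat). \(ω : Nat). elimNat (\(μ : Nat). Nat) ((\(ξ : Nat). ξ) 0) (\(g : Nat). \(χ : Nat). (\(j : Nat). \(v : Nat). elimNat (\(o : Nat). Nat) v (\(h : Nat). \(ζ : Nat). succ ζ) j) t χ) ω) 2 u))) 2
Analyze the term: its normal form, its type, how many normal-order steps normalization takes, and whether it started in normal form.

reduced normal form:
  \(u : Vec (Vec Nat 3) 4). \(e : Eq Nat 5 5). refl Nat 8
type:
  Pi (u : Vec (Vec Nat 3) 4). Pi (e : Eq Nat 5 5). Eq Nat 8 8
reduction steps (normal order): 45
started in normal form: no
first contracted redex: a beta-redex


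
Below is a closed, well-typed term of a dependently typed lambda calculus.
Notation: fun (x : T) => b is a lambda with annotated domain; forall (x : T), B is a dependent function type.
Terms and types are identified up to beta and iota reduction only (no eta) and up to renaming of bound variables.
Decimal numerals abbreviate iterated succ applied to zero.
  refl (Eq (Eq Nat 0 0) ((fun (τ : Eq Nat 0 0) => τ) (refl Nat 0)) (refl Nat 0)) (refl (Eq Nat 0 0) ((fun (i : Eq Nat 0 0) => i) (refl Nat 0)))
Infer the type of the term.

type:
  Eq (Eq (Eq Nat 0 0) (refl Nat 0) (refl Nat 0)) (refl (Eq Nat 0 0) (refl Nat 0)) (refl (Eq Nat 0 0) (refl Nat 0))


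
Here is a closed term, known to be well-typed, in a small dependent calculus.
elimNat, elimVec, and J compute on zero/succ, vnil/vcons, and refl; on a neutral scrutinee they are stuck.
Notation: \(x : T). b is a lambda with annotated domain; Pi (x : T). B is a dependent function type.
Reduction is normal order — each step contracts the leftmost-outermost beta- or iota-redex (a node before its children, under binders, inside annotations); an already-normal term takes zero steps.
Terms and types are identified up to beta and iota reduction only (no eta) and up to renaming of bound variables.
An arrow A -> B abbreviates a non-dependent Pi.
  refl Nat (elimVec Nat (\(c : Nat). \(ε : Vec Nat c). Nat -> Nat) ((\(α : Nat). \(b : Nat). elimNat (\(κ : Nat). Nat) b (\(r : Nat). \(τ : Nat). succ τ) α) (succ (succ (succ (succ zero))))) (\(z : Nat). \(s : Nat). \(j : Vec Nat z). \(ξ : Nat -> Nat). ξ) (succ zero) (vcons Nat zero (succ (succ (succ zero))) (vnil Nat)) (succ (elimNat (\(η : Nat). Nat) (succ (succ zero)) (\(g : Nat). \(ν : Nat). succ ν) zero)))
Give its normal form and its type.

reduced normal form:
  refl Nat (succ (succ (succ (succ (succ (succ (succ zero)))))))
inferred type:
  Eq Nat (succ (succ (succ (succ (succ (succ (succ zero))))))) (succ (succ (succ (succ (succ (succ (succ zero)))))))
observation: the leftmost-outermost redex is an elimVec iota-redex, and normalization takes 22 steps.


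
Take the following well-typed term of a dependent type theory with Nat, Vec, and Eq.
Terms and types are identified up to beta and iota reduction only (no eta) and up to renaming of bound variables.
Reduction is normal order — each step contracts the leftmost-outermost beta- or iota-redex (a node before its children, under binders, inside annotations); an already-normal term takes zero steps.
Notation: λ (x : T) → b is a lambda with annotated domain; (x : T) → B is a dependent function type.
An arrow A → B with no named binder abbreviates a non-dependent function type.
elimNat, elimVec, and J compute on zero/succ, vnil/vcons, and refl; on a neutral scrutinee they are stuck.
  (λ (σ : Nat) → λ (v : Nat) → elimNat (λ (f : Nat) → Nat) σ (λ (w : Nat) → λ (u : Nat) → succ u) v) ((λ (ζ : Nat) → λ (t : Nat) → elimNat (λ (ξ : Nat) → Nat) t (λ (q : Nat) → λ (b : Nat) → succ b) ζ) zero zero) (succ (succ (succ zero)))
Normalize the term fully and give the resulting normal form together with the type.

resulting normal form:
  succ (succ (succ zero))
the term's type:
  Nat


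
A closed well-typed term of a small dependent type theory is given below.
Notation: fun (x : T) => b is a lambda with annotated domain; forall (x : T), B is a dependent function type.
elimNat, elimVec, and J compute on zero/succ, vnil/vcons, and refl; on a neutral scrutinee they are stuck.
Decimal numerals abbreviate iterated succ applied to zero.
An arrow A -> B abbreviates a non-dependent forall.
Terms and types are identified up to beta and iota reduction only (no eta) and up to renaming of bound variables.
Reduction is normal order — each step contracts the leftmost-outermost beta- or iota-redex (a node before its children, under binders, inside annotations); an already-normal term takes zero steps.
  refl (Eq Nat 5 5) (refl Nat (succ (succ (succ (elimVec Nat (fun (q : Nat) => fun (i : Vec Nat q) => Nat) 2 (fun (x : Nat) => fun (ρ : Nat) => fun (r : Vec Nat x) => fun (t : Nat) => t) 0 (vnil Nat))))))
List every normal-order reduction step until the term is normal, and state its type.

normal-order reduction sequence:
  refl (Eq Nat 5 5) (refl Nat (succ (succ (succ (elimVec Nat (fun (q : Nat) => fun (i : Vec Nat q) => Nat) 2 (fun (x : Nat) => fun (ρ : Nat) => fun (r : Vec Nat x) => fun (t : Nat) => t) 0 (vnil Nat))))))
  ~> refl (Eq Nat 5 5) (refl Nat 5)
type:
  Eq (Eq Nat 5 5) (refl Nat 5) (refl Nat 5)
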